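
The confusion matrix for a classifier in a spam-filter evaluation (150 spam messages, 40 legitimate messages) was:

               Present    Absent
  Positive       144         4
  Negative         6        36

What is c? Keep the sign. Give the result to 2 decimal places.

H = 144/150 = 0.9600
FA = 4/40 = 0.1000
z(0.9600) = 1.7507, z(0.1000) = -1.2816
c = −½·[z(H) + z(FA)] = −0.5 × (1.7507 + (-1.2816)) = -0.23455

c = -0.23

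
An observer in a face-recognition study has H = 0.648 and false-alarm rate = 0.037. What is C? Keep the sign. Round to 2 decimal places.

Φ⁻¹(H) = Φ⁻¹(0.648) = 0.3799
Φ⁻¹(FA) = Φ⁻¹(0.037) = -1.7866
c = −½·[z(H) + z(FA)] = −0.5 × (0.3799 + (-1.7866)) = 0.70335

C = 0.70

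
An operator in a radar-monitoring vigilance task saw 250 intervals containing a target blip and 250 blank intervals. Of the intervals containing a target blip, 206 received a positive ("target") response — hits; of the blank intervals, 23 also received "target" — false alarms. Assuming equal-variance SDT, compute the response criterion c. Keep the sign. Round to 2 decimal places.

H = 206/250 = 0.8240
FA = 23/250 = 0.0920
z(0.8240) = 0.9307, z(0.0920) = -1.3285
c = −½·[z(H) + z(FA)] = −0.5 × (0.9307 + (-1.3285)) = 0.1989
c > 0: the operator has a conservative response bias.

c = 0.20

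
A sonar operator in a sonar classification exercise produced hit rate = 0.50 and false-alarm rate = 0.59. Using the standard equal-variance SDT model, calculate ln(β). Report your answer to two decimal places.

z(0.50) = 0.000, z(0.59) = 0.228
ln β = −½·[z(H)² − z(FA)²] = −0.5 × (0.000 − 0.052) = 0.026

ln β = 0.03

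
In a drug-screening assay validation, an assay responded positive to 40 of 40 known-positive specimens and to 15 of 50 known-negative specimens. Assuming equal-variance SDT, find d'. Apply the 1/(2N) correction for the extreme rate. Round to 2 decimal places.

The hit rate is 40/40 = 1, so apply the 1/(2N) correction: H → 1 − 1/(2·40) = 0.98750.
z(H) = z(0.98750) = 2.241
z(FA) = z(0.30000) = -0.524
d' = 2.241 − (-0.524) = 2.765

d' = 2.77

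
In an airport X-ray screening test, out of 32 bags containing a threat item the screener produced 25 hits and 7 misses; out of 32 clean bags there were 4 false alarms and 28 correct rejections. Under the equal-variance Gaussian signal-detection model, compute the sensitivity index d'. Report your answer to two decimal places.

d' = 1.93

H = 25/32 = 0.7812
FA = 4/32 = 0.1250
z(H) = z(0.7812) = 0.776
z(FA) = z(0.1250) = -1.150
d' = z(H) − z(FA) = 0.776 − (-1.150) = 1.926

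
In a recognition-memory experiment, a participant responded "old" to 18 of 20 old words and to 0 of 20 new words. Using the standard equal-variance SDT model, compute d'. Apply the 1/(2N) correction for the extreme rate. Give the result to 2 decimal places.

d' = 3.24

The false-alarm rate is 0/20 = 0, so apply the 1/(2N) correction: FA → 1/(2·20) = 0.02500.
z(H) = z(0.90000) = 1.282
z(FA) = z(0.02500) = -1.960
d' = 1.282 − (-1.960) = 3.242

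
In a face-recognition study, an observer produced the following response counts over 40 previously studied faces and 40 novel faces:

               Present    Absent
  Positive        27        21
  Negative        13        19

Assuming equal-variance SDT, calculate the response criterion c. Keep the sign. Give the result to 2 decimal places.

c = -0.26

H = 27/40 = 0.6750
FA = 21/40 = 0.5250
Φ⁻¹(H) = 0.454
Φ⁻¹(FA) = 0.063
c = −½·[z(H) + z(FA)] = −0.5 × (0.454 + 0.063) = -0.2585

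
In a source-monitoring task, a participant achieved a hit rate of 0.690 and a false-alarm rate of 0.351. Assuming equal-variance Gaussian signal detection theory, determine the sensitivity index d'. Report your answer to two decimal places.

z(H) = 0.496
z(FA) = -0.383
d' = z(H) − z(FA) = 0.496 − (-0.383) = 0.879

d' = 0.88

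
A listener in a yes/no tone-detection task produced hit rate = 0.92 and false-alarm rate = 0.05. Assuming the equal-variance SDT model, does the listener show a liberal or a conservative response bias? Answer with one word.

z(H) = 1.405, z(FA) = -1.645
c = −½·(z(H) + z(FA)) = 0.120
c > 0 → conservative criterion (biased toward responding “no”).

conservative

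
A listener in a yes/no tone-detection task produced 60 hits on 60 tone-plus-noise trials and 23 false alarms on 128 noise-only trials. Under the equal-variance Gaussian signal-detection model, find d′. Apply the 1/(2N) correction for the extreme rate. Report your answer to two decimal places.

The hit rate is 60/60 = 1, so apply the 1/(2N) correction: H → 1 − 1/(2·60) = 0.99167.
z(H) = z(0.99167) = 2.394
z(FA) = z(0.17969) = -0.917
d' = 2.394 − (-0.917) = 3.311

d′ = 3.31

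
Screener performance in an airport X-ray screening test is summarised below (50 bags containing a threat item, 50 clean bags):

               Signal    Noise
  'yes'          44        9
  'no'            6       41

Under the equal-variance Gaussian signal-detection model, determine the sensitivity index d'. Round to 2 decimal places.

H = 44/50 = 0.8800
FA = 9/50 = 0.1800
z(0.8800) = 1.175, z(0.1800) = -0.915
d' = z(H) − z(FA) = 1.175 − (-0.915) = 2.090

d' = 2.09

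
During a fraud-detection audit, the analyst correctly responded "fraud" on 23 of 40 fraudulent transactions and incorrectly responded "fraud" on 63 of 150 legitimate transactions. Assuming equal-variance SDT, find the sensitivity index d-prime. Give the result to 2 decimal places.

d-prime = 0.39

H = 23/40 = 0.5750
FA = 63/150 = 0.4200
Φ⁻¹(0.5750) = 0.189, Φ⁻¹(0.4200) = -0.202
d' = z(H) − z(FA) = 0.189 − (-0.202) = 0.391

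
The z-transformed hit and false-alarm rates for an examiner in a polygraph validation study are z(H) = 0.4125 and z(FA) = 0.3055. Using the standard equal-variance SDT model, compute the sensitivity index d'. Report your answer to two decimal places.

d' = 0.11

d' = z(H) − z(FA) = 0.4125 − 0.3055 = 0.1070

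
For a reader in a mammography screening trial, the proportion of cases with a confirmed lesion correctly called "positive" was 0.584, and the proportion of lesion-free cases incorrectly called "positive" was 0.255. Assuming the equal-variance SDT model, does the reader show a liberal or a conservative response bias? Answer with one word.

z(H) = 0.212, z(FA) = -0.659
c = −½·(z(H) + z(FA)) = 0.2235
c > 0 → conservative criterion (biased toward responding “no”).

conservative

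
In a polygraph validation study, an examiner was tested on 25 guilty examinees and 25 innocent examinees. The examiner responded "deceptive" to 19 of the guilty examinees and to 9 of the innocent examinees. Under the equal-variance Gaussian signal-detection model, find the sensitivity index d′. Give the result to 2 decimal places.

d′ = 1.06

H = 19/25 = 0.7600
FA = 9/25 = 0.3600
Φ⁻¹(H) = 0.7063
Φ⁻¹(FA) = -0.3585
d' = z(H) − z(FA) = 0.7063 − (-0.3585) = 1.0648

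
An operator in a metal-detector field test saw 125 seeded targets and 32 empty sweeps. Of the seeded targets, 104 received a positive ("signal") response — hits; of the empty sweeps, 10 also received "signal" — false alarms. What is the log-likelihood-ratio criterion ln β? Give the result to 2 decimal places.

ln β = -0.34

H = 104/125 = 0.8320
FA = 10/32 = 0.3125
Φ⁻¹(H) = 0.962
Φ⁻¹(FA) = -0.489
ln β = −½·[z(H)² − z(FA)²] = −0.5 × (0.925 − 0.239) = -0.343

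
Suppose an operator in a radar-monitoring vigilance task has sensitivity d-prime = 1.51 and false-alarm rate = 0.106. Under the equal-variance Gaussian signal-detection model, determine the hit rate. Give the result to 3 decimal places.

z(false-alarm rate) = z(0.106) = -1.2481
z(H) = z(FA) + d' = -1.2481 + 1.51 = 0.2619
hit rate = Φ(0.2619) = 0.6033

hit rate = 0.603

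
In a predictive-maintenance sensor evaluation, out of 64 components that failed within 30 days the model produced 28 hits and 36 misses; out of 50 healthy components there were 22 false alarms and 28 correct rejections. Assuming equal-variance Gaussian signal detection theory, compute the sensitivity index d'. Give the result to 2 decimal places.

H = 28/64 = 0.4375
FA = 22/50 = 0.4400
z(H) = z(0.4375) = -0.157
z(FA) = z(0.4400) = -0.151
d' = z(H) − z(FA) = -0.157 − (-0.151) = -0.006

d' = -0.01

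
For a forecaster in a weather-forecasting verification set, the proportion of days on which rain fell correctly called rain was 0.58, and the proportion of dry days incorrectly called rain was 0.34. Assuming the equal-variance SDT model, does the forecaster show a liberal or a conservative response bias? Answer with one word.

z(H) = 0.202, z(FA) = -0.412
c = −½·(z(H) + z(FA)) = 0.105
c > 0 → conservative criterion (biased toward responding “no”).

conservative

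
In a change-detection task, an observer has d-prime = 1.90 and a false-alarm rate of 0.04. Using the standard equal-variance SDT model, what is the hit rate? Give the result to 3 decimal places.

z(false-alarm rate) = z(0.04) = -1.7507
z(H) = z(FA) + d' = -1.7507 + 1.90 = 0.1493
hit rate = Φ(0.1493) = 0.5593

hit rate = 0.559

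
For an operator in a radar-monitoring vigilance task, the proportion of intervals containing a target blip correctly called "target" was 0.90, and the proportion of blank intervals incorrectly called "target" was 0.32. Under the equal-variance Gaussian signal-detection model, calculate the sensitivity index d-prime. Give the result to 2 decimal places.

d-prime = 1.75

Φ⁻¹(H) = Φ⁻¹(0.90) = 1.2816
Φ⁻¹(FA) = Φ⁻¹(0.32) = -0.4677
d' = z(H) − z(FA) = 1.2816 − (-0.4677) = 1.7493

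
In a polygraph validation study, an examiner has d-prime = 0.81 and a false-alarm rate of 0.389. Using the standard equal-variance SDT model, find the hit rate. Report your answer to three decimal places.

hit rate = 0.701

z(false-alarm rate) = z(0.389) = -0.2819
z(H) = z(FA) + d' = -0.2819 + 0.81 = 0.5281
hit rate = Φ(0.5281) = 0.7013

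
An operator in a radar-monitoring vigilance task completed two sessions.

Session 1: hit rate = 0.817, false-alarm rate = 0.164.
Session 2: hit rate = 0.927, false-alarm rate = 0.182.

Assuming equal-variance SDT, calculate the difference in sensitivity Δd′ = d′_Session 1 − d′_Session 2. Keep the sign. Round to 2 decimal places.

Δd′ = -0.48

Session 1: z(0.817) = 0.904, z(0.164) = -0.978, d' = 1.882
Session 2: z(0.927) = 1.454, z(0.182) = -0.908, d' = 2.362
Δd' = d'_Session 1 − d'_Session 2 = 1.882 − 2.362 = -0.480
Session 2 has the higher sensitivity.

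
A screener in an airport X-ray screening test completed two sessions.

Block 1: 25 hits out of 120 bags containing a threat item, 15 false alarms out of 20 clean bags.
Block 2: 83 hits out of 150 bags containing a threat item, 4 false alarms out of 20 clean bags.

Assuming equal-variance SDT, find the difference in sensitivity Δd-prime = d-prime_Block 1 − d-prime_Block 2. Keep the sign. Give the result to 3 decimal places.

Δd-prime = -2.462

Block 1: z(0.2083) = -0.8123, z(0.7500) = 0.6745, d' = -1.4868
Block 2: z(0.5533) = 0.1340, z(0.2000) = -0.8416, d' = 0.9756
Δd' = d'_Block 1 − d'_Block 2 = -1.4868 − 0.9756 = -2.4624
Block 2 has the higher sensitivity.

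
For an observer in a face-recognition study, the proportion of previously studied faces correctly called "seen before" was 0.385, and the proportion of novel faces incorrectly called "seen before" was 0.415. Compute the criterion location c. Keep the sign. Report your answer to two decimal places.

c = 0.25

z(0.385) = -0.292, z(0.415) = -0.215
c = −½·[z(H) + z(FA)] = −0.5 × (-0.292 + (-0.215)) = 0.2535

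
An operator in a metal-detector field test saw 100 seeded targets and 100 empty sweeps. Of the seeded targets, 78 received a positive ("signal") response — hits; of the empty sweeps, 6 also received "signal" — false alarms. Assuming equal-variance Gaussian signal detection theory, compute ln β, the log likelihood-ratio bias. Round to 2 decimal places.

H = 78/100 = 0.7800
FA = 6/100 = 0.0600
Φ⁻¹(H) = Φ⁻¹(0.7800) = 0.772
Φ⁻¹(FA) = Φ⁻¹(0.0600) = -1.555
ln β = −½·[z(H)² − z(FA)²] = −0.5 × (0.596 − 2.418) = 0.911

ln β = 0.91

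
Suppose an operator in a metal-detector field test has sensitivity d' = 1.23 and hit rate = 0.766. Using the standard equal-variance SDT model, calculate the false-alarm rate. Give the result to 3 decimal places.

z(hit rate) = z(0.766) = 0.7257
z(FA) = z(H) − d' = 0.7257 − 1.23 = -0.5043
false-alarm rate = Φ(-0.5043) = 0.3070

false-alarm rate = 0.307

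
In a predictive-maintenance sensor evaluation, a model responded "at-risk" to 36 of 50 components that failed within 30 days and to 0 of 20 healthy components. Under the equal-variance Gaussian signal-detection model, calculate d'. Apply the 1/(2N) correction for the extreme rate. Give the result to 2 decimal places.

d' = 2.54

The false-alarm rate is 0/20 = 0, so apply the 1/(2N) correction: FA → 1/(2·20) = 0.02500.
z(H) = z(0.72000) = 0.583
z(FA) = z(0.02500) = -1.960
d' = 0.583 − (-1.960) = 2.543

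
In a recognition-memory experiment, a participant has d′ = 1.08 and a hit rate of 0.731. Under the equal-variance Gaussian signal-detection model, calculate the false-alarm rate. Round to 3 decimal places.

z(hit rate) = z(0.731) = 0.6158
z(FA) = z(H) − d' = 0.6158 − 1.08 = -0.4642
false-alarm rate = Φ(-0.4642) = 0.3213

false-alarm rate = 0.321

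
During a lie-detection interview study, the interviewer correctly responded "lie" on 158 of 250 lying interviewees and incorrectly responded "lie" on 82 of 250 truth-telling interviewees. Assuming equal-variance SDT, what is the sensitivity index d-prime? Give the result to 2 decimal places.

H = 158/250 = 0.6320
FA = 82/250 = 0.3280
z(0.6320) = 0.337, z(0.3280) = -0.445
d' = z(H) − z(FA) = 0.337 − (-0.445) = 0.782

d-prime = 0.78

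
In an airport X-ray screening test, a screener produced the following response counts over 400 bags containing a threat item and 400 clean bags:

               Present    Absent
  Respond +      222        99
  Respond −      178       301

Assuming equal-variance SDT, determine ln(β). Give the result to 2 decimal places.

ln β = 0.22

H = 222/400 = 0.5550
FA = 99/400 = 0.2475
z(0.5550) = 0.138, z(0.2475) = -0.682
ln β = −½·[z(H)² − z(FA)²] = −0.5 × (0.019 − 0.465) = 0.223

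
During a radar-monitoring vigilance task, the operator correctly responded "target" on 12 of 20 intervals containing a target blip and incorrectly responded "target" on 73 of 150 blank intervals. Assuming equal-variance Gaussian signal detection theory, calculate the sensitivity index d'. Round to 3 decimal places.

d' = 0.287

H = 12/20 = 0.6000
FA = 73/150 = 0.4867
z(H) = z(0.6000) = 0.2533
z(FA) = z(0.4867) = -0.0333
d' = z(H) − z(FA) = 0.2533 − (-0.0333) = 0.2866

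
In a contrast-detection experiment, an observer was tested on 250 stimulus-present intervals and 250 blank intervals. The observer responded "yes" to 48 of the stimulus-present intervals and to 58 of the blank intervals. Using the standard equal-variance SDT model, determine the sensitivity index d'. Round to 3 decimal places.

d' = -0.138

H = 48/250 = 0.1920
FA = 58/250 = 0.2320
z(0.1920) = -0.8705, z(0.2320) = -0.7323
d' = z(H) − z(FA) = -0.8705 − (-0.7323) = -0.1382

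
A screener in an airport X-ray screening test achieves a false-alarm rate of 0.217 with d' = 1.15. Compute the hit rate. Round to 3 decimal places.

hit rate = 0.643

z(false-alarm rate) = z(0.217) = -0.7824
z(H) = z(FA) + d' = -0.7824 + 1.15 = 0.3676
hit rate = Φ(0.3676) = 0.6434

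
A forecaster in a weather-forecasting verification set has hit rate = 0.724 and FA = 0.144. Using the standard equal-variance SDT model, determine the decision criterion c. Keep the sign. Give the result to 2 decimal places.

z(H) = z(0.724) = 0.5948
z(FA) = z(0.144) = -1.0625
c = −½·[z(H) + z(FA)] = −0.5 × (0.5948 + (-1.0625)) = 0.23385

c = 0.23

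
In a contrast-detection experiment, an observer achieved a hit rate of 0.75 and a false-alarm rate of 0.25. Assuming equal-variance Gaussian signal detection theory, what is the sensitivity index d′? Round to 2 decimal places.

d′ = 1.35

z(H) = z(0.75) = 0.6745
z(FA) = z(0.25) = -0.6745
d' = z(H) − z(FA) = 0.6745 − (-0.6745) = 1.3490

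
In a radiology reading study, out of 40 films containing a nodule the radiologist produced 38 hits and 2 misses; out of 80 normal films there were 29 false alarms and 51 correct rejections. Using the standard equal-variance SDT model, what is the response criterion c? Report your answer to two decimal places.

c = -0.65

H = 38/40 = 0.9500
FA = 29/80 = 0.3625
Φ⁻¹(0.9500) = 1.6449, Φ⁻¹(0.3625) = -0.3518
c = −½·[z(H) + z(FA)] = −0.5 × (1.6449 + (-0.3518)) = -0.64655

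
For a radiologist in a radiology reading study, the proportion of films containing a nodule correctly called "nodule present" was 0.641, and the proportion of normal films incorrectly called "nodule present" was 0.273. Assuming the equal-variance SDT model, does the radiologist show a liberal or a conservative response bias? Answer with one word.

z(H) = 0.361, z(FA) = -0.604
c = −½·(z(H) + z(FA)) = 0.1215
c > 0 → conservative criterion (biased toward responding “no”).

conservative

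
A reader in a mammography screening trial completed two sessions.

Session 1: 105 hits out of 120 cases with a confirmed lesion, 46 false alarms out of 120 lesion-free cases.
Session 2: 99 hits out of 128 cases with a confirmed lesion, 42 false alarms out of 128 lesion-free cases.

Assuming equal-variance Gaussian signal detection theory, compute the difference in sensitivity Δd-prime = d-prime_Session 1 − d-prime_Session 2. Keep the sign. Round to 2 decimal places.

Session 1: z(0.8750) = 1.150, z(0.3833) = -0.297, d' = 1.447
Session 2: z(0.7734) = 0.750, z(0.3281) = -0.445, d' = 1.195
Δd' = d'_Session 1 − d'_Session 2 = 1.447 − 1.195 = 0.252
Session 1 has the higher sensitivity.

Δd-prime = 0.25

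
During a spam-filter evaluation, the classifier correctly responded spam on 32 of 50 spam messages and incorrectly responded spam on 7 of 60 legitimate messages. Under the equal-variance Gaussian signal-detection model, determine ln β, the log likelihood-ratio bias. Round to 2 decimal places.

ln β = 0.65

H = 32/50 = 0.6400
FA = 7/60 = 0.1167
Φ⁻¹(H) = Φ⁻¹(0.6400) = 0.358
Φ⁻¹(FA) = Φ⁻¹(0.1167) = -1.192
ln β = −½·[z(H)² − z(FA)²] = −0.5 × (0.128 − 1.421) = 0.6465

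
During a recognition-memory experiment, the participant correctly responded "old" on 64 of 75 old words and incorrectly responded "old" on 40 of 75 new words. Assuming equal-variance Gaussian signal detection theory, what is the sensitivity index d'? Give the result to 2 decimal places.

d' = 0.97

H = 64/75 = 0.8533
FA = 40/75 = 0.5333
z(H) = 1.051
z(FA) = 0.084
d' = z(H) − z(FA) = 1.051 − 0.084 = 0.967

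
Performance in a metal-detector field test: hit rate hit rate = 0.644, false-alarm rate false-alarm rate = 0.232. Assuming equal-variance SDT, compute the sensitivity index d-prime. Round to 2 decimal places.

z(0.644) = 0.3692, z(0.232) = -0.7323
d' = z(H) − z(FA) = 0.3692 − (-0.7323) = 1.1015

d-prime = 1.10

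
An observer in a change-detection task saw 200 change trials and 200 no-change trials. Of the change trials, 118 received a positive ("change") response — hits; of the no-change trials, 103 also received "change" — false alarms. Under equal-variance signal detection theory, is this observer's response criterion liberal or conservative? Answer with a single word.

z(H) = 0.228, z(FA) = 0.038
c = −½·(z(H) + z(FA)) = -0.133
c < 0 → liberal criterion (biased toward responding “yes”).

liberal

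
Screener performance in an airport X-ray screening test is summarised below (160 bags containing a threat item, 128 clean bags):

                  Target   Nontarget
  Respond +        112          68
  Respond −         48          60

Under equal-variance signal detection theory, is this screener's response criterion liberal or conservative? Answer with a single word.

liberal

z(H) = 0.524, z(FA) = 0.078
c = −½·(z(H) + z(FA)) = -0.301
c < 0 → liberal criterion (biased toward responding “yes”).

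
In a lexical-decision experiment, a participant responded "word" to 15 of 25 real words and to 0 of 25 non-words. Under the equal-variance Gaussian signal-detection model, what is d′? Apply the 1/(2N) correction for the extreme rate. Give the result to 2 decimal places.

d′ = 2.31

The false-alarm rate is 0/25 = 0, so apply the 1/(2N) correction: FA → 1/(2·25) = 0.02000.
z(H) = z(0.60000) = 0.253
z(FA) = z(0.02000) = -2.054
d' = 0.253 − (-2.054) = 2.307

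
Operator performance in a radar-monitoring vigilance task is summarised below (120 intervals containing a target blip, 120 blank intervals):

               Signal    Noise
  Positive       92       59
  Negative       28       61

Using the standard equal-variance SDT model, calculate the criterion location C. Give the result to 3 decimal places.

H = 92/120 = 0.7667
FA = 59/120 = 0.4917
z(H) = 0.7280
z(FA) = -0.0208
c = −½·[z(H) + z(FA)] = −0.5 × (0.7280 + (-0.0208)) = -0.3536

C = -0.354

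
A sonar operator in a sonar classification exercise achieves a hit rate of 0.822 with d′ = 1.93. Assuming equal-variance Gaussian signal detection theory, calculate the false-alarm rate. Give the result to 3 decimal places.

z(hit rate) = z(0.822) = 0.9230
z(FA) = z(H) − d' = 0.9230 − 1.93 = -1.0070
false-alarm rate = Φ(-1.0070) = 0.1570

false-alarm rate = 0.157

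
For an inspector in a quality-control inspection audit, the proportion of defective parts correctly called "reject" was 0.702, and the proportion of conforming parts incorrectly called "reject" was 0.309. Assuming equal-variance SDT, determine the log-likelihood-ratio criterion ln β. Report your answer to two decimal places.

ln β = -0.02

z(0.702) = 0.530, z(0.309) = -0.499
ln β = −½·[z(H)² − z(FA)²] = −0.5 × (0.281 − 0.249) = -0.016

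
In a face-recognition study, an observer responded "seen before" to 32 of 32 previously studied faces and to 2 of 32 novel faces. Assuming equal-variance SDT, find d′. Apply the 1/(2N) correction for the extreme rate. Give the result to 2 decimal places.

The hit rate is 32/32 = 1, so apply the 1/(2N) correction: H → 1 − 1/(2·32) = 0.98438.
z(H) = z(0.98438) = 2.154
z(FA) = z(0.06250) = -1.534
d' = 2.154 − (-1.534) = 3.688

d′ = 3.69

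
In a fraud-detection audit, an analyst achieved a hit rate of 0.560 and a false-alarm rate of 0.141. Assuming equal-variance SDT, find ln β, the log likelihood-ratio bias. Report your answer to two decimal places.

z(0.560) = 0.151, z(0.141) = -1.076
ln β = −½·[z(H)² − z(FA)²] = −0.5 × (0.023 − 1.158) = 0.5675

ln β = 0.57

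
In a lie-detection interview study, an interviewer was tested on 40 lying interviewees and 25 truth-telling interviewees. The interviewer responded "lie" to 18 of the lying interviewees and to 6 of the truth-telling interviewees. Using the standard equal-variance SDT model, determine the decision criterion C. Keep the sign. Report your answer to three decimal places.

H = 18/40 = 0.4500
FA = 6/25 = 0.2400
z(H) = z(0.4500) = -0.1257
z(FA) = z(0.2400) = -0.7063
c = −½·[z(H) + z(FA)] = −0.5 × (-0.1257 + (-0.7063)) = 0.4160
c > 0: the interviewer has a conservative response bias.

C = 0.416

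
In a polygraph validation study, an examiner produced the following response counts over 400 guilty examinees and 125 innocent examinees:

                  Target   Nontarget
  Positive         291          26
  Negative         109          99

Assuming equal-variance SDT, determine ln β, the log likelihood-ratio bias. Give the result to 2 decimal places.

ln β = 0.15

H = 291/400 = 0.7275
FA = 26/125 = 0.2080
z(H) = 0.605
z(FA) = -0.813
ln β = −½·[z(H)² − z(FA)²] = −0.5 × (0.366 − 0.661) = 0.1475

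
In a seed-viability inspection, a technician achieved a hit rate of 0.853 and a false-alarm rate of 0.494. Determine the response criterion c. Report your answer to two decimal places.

z(H) = z(0.853) = 1.0494
z(FA) = z(0.494) = -0.0150
c = −½·[z(H) + z(FA)] = −0.5 × (1.0494 + (-0.0150)) = -0.5172

c = -0.52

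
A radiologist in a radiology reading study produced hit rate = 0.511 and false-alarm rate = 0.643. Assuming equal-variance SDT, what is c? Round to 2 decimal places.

c = -0.20

z(H) = 0.028
z(FA) = 0.366
c = −½·[z(H) + z(FA)] = −0.5 × (0.028 + 0.366) = -0.197
c < 0: the radiologist has a liberal response bias.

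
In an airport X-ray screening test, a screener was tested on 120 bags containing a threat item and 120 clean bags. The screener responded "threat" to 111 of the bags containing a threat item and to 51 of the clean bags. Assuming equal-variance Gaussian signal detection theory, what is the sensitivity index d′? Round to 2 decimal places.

d′ = 1.63

H = 111/120 = 0.9250
FA = 51/120 = 0.4250
z(H) = z(0.9250) = 1.440
z(FA) = z(0.4250) = -0.189
d' = z(H) − z(FA) = 1.440 − (-0.189) = 1.629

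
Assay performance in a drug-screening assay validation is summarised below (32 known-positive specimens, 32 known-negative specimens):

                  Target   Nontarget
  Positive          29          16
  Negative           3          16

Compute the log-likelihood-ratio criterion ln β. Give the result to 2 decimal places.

ln β = -0.87

H = 29/32 = 0.9062
FA = 16/32 = 0.5000
Φ⁻¹(0.9062) = 1.318, Φ⁻¹(0.5000) = 0.000
ln β = −½·[z(H)² − z(FA)²] = −0.5 × (1.737 − 0.000) = -0.8685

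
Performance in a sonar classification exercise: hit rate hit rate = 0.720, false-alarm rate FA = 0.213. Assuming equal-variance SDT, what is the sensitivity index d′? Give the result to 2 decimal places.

z(H) = z(0.720) = 0.5828
z(FA) = z(0.213) = -0.7961
d' = z(H) − z(FA) = 0.5828 − (-0.7961) = 1.3789

d′ = 1.38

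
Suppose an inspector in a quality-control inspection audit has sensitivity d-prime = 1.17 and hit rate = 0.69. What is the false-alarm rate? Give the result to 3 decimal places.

z(hit rate) = z(0.69) = 0.4959
z(FA) = z(H) − d' = 0.4959 − 1.17 = -0.6741
false-alarm rate = Φ(-0.6741) = 0.2501

false-alarm rate = 0.250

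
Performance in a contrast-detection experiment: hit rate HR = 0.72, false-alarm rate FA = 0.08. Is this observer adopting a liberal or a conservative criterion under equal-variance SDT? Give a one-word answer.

conservative

z(H) = 0.583, z(FA) = -1.405
c = −½·(z(H) + z(FA)) = 0.411
c > 0 → conservative criterion (biased toward responding “no”).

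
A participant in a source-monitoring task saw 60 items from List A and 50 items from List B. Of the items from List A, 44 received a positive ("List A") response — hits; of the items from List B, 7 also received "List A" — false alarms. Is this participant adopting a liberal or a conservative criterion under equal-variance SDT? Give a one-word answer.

conservative

z(H) = 0.623, z(FA) = -1.080
c = −½·(z(H) + z(FA)) = 0.2285
c > 0 → conservative criterion (biased toward responding “no”).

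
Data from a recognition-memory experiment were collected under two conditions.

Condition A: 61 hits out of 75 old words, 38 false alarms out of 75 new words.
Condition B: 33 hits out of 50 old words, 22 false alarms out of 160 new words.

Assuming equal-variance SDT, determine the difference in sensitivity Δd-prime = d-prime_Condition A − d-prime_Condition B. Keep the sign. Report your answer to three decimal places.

Δd-prime = -0.631

Condition A: z(0.8133) = 0.8901, z(0.5067) = 0.0168, d' = 0.8733
Condition B: z(0.6600) = 0.4125, z(0.1375) = -1.0916, d' = 1.5041
Δd' = d'_Condition A − d'_Condition B = 0.8733 − 1.5041 = -0.6308
Condition B has the higher sensitivity.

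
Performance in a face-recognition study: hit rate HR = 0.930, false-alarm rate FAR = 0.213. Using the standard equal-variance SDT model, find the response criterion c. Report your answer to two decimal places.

c = -0.34

z(H) = z(0.930) = 1.476
z(FA) = z(0.213) = -0.796
c = −½·[z(H) + z(FA)] = −0.5 × (1.476 + (-0.796)) = -0.340
c < 0: the observer has a liberal response bias.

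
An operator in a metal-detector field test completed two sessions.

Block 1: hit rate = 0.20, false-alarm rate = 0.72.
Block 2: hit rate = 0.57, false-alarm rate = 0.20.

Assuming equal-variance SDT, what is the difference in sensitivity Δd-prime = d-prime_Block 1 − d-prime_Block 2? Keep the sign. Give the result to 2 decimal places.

Block 1: z(0.20) = -0.842, z(0.72) = 0.583, d' = -1.425
Block 2: z(0.57) = 0.176, z(0.20) = -0.842, d' = 1.018
Δd' = d'_Block 1 − d'_Block 2 = -1.425 − 1.018 = -2.443
Block 2 has the higher sensitivity.

Δd-prime = -2.44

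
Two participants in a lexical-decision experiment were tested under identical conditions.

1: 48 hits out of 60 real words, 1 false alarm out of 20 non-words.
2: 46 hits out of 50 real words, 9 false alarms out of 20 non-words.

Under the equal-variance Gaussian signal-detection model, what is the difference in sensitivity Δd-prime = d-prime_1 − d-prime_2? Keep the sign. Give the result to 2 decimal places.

1: z(0.8000) = 0.842, z(0.0500) = -1.645, d' = 2.487
2: z(0.9200) = 1.405, z(0.4500) = -0.126, d' = 1.531
Δd' = d'_1 − d'_2 = 2.487 − 1.531 = 0.956
1 has the higher sensitivity.

Δd-prime = 0.96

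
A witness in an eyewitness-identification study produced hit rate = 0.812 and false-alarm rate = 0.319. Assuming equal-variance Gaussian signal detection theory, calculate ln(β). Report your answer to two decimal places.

ln β = -0.28

z(0.812) = 0.885, z(0.319) = -0.470
ln β = −½·[z(H)² − z(FA)²] = −0.5 × (0.783 − 0.221) = -0.281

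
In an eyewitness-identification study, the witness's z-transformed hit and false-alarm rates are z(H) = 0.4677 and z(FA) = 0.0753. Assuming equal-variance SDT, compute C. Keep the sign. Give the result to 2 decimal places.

C = -0.27

c = −½·[z(H) + z(FA)] = −½·(0.4677 + 0.0753) = -0.2715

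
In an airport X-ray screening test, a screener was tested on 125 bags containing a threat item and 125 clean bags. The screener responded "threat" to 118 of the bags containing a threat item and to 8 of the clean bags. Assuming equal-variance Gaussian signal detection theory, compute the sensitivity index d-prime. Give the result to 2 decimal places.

d-prime = 3.11

H = 118/125 = 0.9440
FA = 8/125 = 0.0640
Φ⁻¹(0.9440) = 1.589, Φ⁻¹(0.0640) = -1.522
d' = z(H) − z(FA) = 1.589 − (-1.522) = 3.111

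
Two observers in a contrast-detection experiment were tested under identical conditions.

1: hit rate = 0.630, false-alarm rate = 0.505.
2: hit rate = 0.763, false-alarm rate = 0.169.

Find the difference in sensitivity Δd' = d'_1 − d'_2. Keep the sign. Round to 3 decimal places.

1: z(0.630) = 0.3319, z(0.505) = 0.0125, d' = 0.3194
2: z(0.763) = 0.7160, z(0.169) = -0.9581, d' = 1.6741
Δd' = d'_1 − d'_2 = 0.3194 − 1.6741 = -1.3547
2 has the higher sensitivity.

Δd' = -1.355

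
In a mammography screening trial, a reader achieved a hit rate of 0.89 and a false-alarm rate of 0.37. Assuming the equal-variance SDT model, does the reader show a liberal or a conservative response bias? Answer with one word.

z(H) = 1.227, z(FA) = -0.332
c = −½·(z(H) + z(FA)) = -0.4475
c < 0 → liberal criterion (biased toward responding “yes”).

liberal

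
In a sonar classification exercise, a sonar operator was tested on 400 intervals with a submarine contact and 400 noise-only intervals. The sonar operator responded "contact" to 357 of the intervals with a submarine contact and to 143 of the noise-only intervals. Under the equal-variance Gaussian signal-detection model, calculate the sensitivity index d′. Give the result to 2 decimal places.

H = 357/400 = 0.8925
FA = 143/400 = 0.3575
z(H) = 1.2399
z(FA) = -0.3651
d' = z(H) − z(FA) = 1.2399 − (-0.3651) = 1.6050

d′ = 1.61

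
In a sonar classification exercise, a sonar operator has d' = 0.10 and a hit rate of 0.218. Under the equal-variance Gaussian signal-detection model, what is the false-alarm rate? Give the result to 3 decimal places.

z(hit rate) = z(0.218) = -0.7790
z(FA) = z(H) − d' = -0.7790 − 0.10 = -0.8790
false-alarm rate = Φ(-0.8790) = 0.1897

false-alarm rate = 0.190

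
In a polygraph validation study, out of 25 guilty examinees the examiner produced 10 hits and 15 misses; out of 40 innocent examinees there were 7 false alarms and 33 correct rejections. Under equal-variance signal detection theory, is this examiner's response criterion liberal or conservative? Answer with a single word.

conservative

z(H) = -0.253, z(FA) = -0.935
c = −½·(z(H) + z(FA)) = 0.594
c > 0 → conservative criterion (biased toward responding “no”).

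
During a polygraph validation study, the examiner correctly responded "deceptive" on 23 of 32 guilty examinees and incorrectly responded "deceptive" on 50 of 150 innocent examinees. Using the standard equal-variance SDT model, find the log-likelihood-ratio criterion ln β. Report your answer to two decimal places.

H = 23/32 = 0.7188
FA = 50/150 = 0.3333
z(H) = z(0.7188) = 0.579
z(FA) = z(0.3333) = -0.431
ln β = −½·[z(H)² − z(FA)²] = −0.5 × (0.335 − 0.186) = -0.0745

ln β = -0.07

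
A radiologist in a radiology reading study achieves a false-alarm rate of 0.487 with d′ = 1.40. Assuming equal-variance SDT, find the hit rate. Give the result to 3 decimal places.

z(false-alarm rate) = z(0.487) = -0.0326
z(H) = z(FA) + d' = -0.0326 + 1.40 = 1.3674
hit rate = Φ(1.3674) = 0.9143

hit rate = 0.914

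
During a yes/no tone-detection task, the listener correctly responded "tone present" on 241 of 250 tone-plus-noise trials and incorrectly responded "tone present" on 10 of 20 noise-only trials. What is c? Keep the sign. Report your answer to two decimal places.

c = -0.90

H = 241/250 = 0.9640
FA = 10/20 = 0.5000
z(H) = z(0.9640) = 1.799
z(FA) = z(0.5000) = 0.000
c = −½·[z(H) + z(FA)] = −0.5 × (1.799 + 0.000) = -0.8995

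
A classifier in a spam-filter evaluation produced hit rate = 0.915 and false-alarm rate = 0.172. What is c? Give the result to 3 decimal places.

z(0.915) = 1.3722, z(0.172) = -0.9463
c = −½·[z(H) + z(FA)] = −0.5 × (1.3722 + (-0.9463)) = -0.21295
c < 0: the classifier has a liberal response bias.

c = -0.213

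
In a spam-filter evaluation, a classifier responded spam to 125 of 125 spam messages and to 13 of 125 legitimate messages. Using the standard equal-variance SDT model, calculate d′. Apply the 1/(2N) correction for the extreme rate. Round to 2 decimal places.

The hit rate is 125/125 = 1, so apply the 1/(2N) correction: H → 1 − 1/(2·125) = 0.99600.
z(H) = z(0.99600) = 2.652
z(FA) = z(0.10400) = -1.259
d' = 2.652 − (-1.259) = 3.911

d′ = 3.91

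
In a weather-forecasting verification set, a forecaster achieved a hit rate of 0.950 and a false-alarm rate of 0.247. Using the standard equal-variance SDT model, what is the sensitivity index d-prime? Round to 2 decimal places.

Φ⁻¹(H) = Φ⁻¹(0.950) = 1.6449
Φ⁻¹(FA) = Φ⁻¹(0.247) = -0.6840
d' = z(H) − z(FA) = 1.6449 − (-0.6840) = 2.3289

d-prime = 2.33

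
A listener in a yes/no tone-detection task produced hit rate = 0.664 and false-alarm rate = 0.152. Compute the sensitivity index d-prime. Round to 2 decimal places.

z(H) = 0.423
z(FA) = -1.028
d' = z(H) − z(FA) = 0.423 − (-1.028) = 1.451

d-prime = 1.45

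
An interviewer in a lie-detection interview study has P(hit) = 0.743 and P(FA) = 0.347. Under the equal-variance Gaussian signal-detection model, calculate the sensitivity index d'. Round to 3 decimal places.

z(H) = 0.6526
z(FA) = -0.3934
d' = z(H) − z(FA) = 0.6526 − (-0.3934) = 1.0460

d' = 1.046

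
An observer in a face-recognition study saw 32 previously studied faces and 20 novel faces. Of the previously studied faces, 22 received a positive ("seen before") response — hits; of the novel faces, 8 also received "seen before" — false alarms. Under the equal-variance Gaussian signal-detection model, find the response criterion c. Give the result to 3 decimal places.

c = -0.118

H = 22/32 = 0.6875
FA = 8/20 = 0.4000
z(0.6875) = 0.4888, z(0.4000) = -0.2533
c = −½·[z(H) + z(FA)] = −0.5 × (0.4888 + (-0.2533)) = -0.11775
c < 0: the observer has a liberal response bias.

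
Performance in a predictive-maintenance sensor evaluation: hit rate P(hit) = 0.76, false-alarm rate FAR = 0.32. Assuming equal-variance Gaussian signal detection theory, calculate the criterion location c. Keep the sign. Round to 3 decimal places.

z(0.76) = 0.7063, z(0.32) = -0.4677
c = −½·[z(H) + z(FA)] = −0.5 × (0.7063 + (-0.4677)) = -0.1193
c < 0: the model has a liberal response bias.

c = -0.119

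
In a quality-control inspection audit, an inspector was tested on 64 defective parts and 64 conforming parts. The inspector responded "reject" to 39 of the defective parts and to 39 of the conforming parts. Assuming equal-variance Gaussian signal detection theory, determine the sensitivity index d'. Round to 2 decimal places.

H = 39/64 = 0.6094
FA = 39/64 = 0.6094
z(H) = 0.2778
z(FA) = 0.2778
d' = z(H) − z(FA) = 0.2778 − 0.2778 = 0.0000

d' = 0.00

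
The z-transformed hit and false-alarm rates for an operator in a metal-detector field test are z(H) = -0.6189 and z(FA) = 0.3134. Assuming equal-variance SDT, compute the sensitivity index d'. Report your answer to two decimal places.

d' = z(H) − z(FA) = -0.6189 − 0.3134 = -0.9323

d' = -0.93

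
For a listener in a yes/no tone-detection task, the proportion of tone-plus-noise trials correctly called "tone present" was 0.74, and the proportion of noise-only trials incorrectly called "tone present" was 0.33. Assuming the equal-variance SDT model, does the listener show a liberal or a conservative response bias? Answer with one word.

z(H) = 0.643, z(FA) = -0.440
c = −½·(z(H) + z(FA)) = -0.1015
c < 0 → liberal criterion (biased toward responding “yes”).

liberal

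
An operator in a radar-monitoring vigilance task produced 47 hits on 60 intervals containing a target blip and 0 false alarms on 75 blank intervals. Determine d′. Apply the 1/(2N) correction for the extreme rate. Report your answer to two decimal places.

The false-alarm rate is 0/75 = 0, so apply the 1/(2N) correction: FA → 1/(2·75) = 0.00667.
z(H) = z(0.78333) = 0.783
z(FA) = z(0.00667) = -2.475
d' = 0.783 − (-2.475) = 3.258

d′ = 3.26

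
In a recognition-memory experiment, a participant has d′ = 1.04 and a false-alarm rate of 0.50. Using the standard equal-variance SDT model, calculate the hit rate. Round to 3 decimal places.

hit rate = 0.851

z(false-alarm rate) = z(0.50) = 0.0000
z(H) = z(FA) + d' = 0.0000 + 1.04 = 1.0400
hit rate = Φ(1.0400) = 0.8508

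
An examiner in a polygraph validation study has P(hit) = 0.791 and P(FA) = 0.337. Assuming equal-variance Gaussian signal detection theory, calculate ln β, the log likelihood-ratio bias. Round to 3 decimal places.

ln β = -0.239

Φ⁻¹(H) = 0.8099
Φ⁻¹(FA) = -0.4207
ln β = −½·[z(H)² − z(FA)²] = −0.5 × (0.6559 − 0.1770) = -0.23945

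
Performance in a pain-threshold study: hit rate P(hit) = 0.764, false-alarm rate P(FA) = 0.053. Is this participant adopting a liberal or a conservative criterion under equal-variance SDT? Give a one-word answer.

z(H) = 0.719, z(FA) = -1.616
c = −½·(z(H) + z(FA)) = 0.4485
c > 0 → conservative criterion (biased toward responding “no”).

conservative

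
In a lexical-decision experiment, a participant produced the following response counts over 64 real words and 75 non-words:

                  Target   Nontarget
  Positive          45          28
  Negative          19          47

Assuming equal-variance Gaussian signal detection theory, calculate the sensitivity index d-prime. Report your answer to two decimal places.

d-prime = 0.86

H = 45/64 = 0.7031
FA = 28/75 = 0.3733
z(0.7031) = 0.533, z(0.3733) = -0.323
d' = z(H) − z(FA) = 0.533 − (-0.323) = 0.856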